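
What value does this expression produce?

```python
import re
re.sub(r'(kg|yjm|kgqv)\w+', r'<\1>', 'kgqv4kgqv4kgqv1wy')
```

'<kg>'

The regex engine tests alternatives in the order written; an earlier branch that matches wins even if a later one would match more.
Matches: at [0:17] → 'kgqv4kgqv4kgqv1wy'.
Each match is replaced using the text its own group 1 captured.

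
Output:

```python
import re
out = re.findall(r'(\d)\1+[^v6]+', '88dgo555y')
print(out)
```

['8']

The backreference `\1` re-matches whatever the first group consumed, character for character.
One capturing group, so `findall` returns just the captured substring from the one match — 1 in all.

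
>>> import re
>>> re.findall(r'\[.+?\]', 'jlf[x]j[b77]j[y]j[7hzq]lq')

With the lazy modifier that quantifier settles for the fewest repetitions that let the rest of the pattern succeed (the atoms after it are unaffected and can still be greedy).
Scanning left to right: at [3:6] → '[x]'; at [7:12] → '[b77]'; at [13:16] → '[y]'; at [17:23] → '[7hzq]'.
No capturing groups, so `findall` returns the 4 full match strings.

['[x]', '[b77]', '[y]', '[7hzq]']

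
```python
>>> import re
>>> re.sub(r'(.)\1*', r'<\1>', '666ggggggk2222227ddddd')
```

`\1` has to match the exact text group 1 already captured.
`\1` in the replacement pulls in group 1's text for each match.

'<6><g><k><2><7><d>'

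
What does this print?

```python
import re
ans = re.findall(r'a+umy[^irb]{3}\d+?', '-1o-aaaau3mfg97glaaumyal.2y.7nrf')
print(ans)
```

['aaumyal.2']

Pattern: one or more of the literal 'a', then the literal 'umy'; then exactly 3 of any character except [irb], then one or more of a digit (lazy).
`findall` yields the raw match text (1 of them) because the pattern has no groups.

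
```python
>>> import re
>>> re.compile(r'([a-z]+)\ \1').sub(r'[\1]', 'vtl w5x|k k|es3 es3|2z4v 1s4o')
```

'vtl w5x|[k]|es3 es3|2z4v 1s4o'

The backreference `\1` re-matches whatever the first group consumed, character for character.
The replacement refers to a captured group, so each match is rewritten using its own captured text.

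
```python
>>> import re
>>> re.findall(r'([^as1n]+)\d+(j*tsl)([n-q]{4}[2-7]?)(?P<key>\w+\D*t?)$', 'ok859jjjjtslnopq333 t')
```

[('ok85', 'jjjjtsl', 'nopq3', '33 t')]

`findall` packs the 4 group values into a tuple for every match.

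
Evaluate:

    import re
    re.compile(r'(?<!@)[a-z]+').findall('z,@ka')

['z', 'a']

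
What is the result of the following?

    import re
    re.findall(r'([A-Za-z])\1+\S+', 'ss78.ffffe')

A backreference is literal: `\1` must see the identical characters the first group matched.
Walking the string: at [0:10] match 'ss78.ffffe', group 1 = 's'.
With a single group, `findall` returns only what that group captured — 1 item.

['s']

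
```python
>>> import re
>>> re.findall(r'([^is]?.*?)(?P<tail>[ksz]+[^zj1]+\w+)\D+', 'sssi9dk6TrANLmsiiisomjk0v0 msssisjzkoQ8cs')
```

[('', 'sssi9dk6TrANLmsiiisomjk0v0')]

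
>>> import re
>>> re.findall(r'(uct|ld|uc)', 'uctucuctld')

Branches in `(...|...)` are attempted left-to-right; the first branch that allows the whole pattern to succeed is taken.
`findall` collects group 1 from each match (4 total).

['uct', 'uc', 'uct', 'ld']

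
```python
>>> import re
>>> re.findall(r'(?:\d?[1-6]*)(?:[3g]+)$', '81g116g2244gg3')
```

The pattern matches optionally a digit, then zero or more of a character in [1-6] (non-capturing group); then one or more of one of [3g] (non-capturing group); then anchored at the end.
`findall` yields the raw match text (1 of them) because the pattern has no groups.

['2244gg3']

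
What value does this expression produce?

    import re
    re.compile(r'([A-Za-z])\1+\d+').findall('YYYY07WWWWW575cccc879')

['Y', 'W', 'c']

The backreference `\1` re-matches whatever the first group consumed, character for character.
Walking the string: at [0:6] match 'YYYY07', group 1 = 'Y'; at [6:14] match 'WWWWW575', group 1 = 'W'; at [14:21] match 'cccc879', group 1 = 'c'.
With a single group, `findall` returns only what that group captured — 3 items.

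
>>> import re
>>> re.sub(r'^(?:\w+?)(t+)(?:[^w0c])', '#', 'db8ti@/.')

The pattern matches anchored at the start of the string; then one or more of a word character (lazy) (non-capturing group); then one or more of a literal 't' (captured); then any character except [w0c] (non-capturing group).
Matches: at [0:5] → 'db8ti'.
Each match is replaced by '#'.

'#@/.'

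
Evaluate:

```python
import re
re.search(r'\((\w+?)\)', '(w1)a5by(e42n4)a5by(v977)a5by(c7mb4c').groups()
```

`re.search` tries every starting position until one works.
The match spans [0:4] → '(w1)'.
Captured: group 1 = 'w1'.

('w1',)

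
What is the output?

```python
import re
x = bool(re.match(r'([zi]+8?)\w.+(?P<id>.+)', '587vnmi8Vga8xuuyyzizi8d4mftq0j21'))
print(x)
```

False

`re.match` won't scan ahead — the pattern has to work from the very first character.
Here the pattern fails at index 0, so the call returns None, and `bool(None)` is False.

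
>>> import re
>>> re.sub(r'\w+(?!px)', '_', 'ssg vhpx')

A negative assertion filters positions out without eating any characters.
Each match is replaced by '_'.

'_ _'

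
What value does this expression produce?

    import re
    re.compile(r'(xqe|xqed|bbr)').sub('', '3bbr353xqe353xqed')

The regex engine tests alternatives in the order written; an earlier branch that matches wins even if a later one would match more.
Matches: at [1:4] → 'bbr'; at [7:10] → 'xqe'; at [13:16] → 'xqe'.
`sub` substitutes '' at each match site.

'3353353d'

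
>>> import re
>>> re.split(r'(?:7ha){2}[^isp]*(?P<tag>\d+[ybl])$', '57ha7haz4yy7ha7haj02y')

['5', '2y', '']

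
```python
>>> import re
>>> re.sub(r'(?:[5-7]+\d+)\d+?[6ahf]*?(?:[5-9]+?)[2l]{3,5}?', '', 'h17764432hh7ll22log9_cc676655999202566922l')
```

'h12log9_cc'

Pattern: one or more of a character in [5-7], then one or more of a digit (non-capturing group); then one or more of a digit (lazy), then zero or more of one of [6ahf] (lazy); then one or more of a character in [5-9] (lazy) (non-capturing group); then 3 to 5 of one of [2l] (lazy).
Each match is replaced by ''.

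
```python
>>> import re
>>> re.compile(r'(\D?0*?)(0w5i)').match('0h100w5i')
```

None

Pattern: optionally a non-digit, then zero or more of a literal '0' (lazy) (captured); then the literal '0w', then the literal '5i' (captured).
`re.match` only tries the pattern at the start of the string.
Here the pattern fails at index 0, so the call returns None.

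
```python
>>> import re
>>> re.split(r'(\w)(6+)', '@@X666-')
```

Pattern: a word character (captured); then one or more of a literal '6' (captured).
Because the pattern has a capturing group, `split` also inserts each captured text between the pieces.

['@@', 'X', '666', '-']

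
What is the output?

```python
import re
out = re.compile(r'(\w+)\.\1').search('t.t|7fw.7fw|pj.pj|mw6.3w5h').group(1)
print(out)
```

t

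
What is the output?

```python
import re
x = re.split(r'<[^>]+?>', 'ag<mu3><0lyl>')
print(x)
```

['ag', '', '']

Matches to split on: at [2:7] → '<mu3>'; at [7:13] → '<0lyl>'.
Splitting on the pattern gives 3 pieces.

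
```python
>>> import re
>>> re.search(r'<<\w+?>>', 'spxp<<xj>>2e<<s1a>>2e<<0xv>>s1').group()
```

'<<xj>>'

The match spans [4:10] → '<<xj>>'.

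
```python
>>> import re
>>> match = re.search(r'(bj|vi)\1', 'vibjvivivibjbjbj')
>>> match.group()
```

'vivi'

After group 1 captures some text, `\1` only succeeds where that same text appears again.
The match spans [4:8] → 'vivi'.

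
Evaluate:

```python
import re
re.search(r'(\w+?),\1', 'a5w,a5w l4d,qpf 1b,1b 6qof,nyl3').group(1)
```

'a5w'

The match spans [0:7] → 'a5w,a5w'.
Captured: group 1 = 'a5w'.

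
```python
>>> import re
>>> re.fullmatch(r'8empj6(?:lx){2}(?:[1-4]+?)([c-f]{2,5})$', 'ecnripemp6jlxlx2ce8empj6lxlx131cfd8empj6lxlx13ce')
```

None

Pattern: the literal '8em', then the literal 'pj6', then the literal 'lx' repeated 2 times; then one or more of a character in [1-4] (lazy) (non-capturing group); then 2 to 5 of a character in [c-f] (captured); then anchored at the end.
`fullmatch` succeeds only if the pattern covers the string from start to end.
Here the pattern can't cover the whole string, so the call returns None.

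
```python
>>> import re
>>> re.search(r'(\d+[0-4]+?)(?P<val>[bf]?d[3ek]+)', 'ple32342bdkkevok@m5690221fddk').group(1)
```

'32342'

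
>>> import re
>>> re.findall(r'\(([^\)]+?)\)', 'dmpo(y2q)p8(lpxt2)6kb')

Scanning left to right: at [4:9] match '(y2q)', group 1 = 'y2q'; at [11:18] match '(lpxt2)', group 1 = 'lpxt2'.
Because there's exactly one group, `findall` drops the full match and keeps group 1 from each hit.

['y2q', 'lpxt2']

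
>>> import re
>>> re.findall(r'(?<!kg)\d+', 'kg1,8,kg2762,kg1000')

['8', '762', '000']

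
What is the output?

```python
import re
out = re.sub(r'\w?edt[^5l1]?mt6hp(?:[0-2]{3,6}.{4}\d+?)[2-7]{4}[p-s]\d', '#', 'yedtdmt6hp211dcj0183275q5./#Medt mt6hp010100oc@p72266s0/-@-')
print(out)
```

#./##/-@-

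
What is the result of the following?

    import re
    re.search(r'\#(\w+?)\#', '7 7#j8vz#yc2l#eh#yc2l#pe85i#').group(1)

`search` walks the string left to right and returns the first match it finds.
The match spans [3:9] → '#j8vz#'.
Captured: group 1 = 'j8vz'.

'j8vz'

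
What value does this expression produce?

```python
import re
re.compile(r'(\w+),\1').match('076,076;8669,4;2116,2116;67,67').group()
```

`match` is anchored at position 0; if the pattern doesn't fit there, it returns None.
The match spans [0:7] → '076,076'.

'076,076'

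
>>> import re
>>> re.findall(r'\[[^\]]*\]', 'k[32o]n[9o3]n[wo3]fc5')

With no groups in the pattern, `findall` gives back each whole match — 3 here.

['[32o]', '[9o3]', '[wo3]']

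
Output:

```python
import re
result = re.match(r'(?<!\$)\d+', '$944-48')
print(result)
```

`match` is anchored at position 0; if the pattern doesn't fit there, it returns None.
Here the string doesn't start with a match, so the call returns None.

None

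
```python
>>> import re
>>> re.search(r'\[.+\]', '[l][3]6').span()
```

The match spans [0:6] → '[l][3]'.

(0, 6)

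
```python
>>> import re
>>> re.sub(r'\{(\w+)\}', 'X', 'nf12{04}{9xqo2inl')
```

Each match is replaced by 'X'.

'nf12X{9xqo2inl'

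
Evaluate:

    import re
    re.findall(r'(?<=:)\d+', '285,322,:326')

Because the assertion is zero-width, the text it checks is not consumed and won't appear in the result.
Walking the string: at [9:12] → '326'.
Since nothing is captured, `findall` lists the 1 matched substring directly.

['326']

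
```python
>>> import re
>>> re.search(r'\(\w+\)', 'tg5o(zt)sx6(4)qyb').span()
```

The match spans [4:8] → '(zt)'.

(4, 8)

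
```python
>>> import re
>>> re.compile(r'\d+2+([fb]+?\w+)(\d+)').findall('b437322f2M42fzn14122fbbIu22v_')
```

This matches one or more of a digit, then one or more of the literal '2'; then one or more of one of [fb] (lazy), then one or more of a word character (captured); then one or more of a digit (captured).
Walking the string: at [1:27] match '437322f2M42fzn14122fbbIu22', groups = ('f2M42fzn14122fbbIu2', '2').
2 groups means the one result is a tuple of 2 captured strings — 1 here.

[('f2M42fzn14122fbbIu2', '2')]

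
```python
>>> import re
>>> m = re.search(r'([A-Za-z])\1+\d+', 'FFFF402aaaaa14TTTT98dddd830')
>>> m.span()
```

`\1` is not a pattern — it's the concrete string captured by group 1, re-applied verbatim.
Unlike `match`, `search` isn't anchored — it looks for the pattern anywhere in the string.
The match spans [0:7] → 'FFFF402'.
Captured: group 1 = 'F'.

(0, 7)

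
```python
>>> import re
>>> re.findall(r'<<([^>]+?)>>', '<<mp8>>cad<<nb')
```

['mp8']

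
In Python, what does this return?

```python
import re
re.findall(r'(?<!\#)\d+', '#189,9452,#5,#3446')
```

['89', '9452', '446']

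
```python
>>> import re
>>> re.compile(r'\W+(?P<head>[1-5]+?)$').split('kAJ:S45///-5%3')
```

['kAJ:S45///-5', '3', '']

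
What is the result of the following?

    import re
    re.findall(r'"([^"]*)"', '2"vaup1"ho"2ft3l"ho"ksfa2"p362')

['vaup1', '2ft3l', 'ksfa2']

With a single group, `findall` returns only what that group captured — 3 items.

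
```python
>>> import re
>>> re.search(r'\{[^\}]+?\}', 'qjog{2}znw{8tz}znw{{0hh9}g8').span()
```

`re.search` tries every starting position until one works.
The match spans [4:7] → '{2}'.

(4, 7)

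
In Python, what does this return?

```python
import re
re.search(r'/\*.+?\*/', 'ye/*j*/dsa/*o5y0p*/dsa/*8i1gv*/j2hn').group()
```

'/*j*/'

With the lazy modifier that quantifier settles for the fewest repetitions that let the rest of the pattern succeed (the atoms after it are unaffected and can still be greedy).
`search` walks the string left to right and returns the first match it finds.
The match spans [2:7] → '/*j*/'.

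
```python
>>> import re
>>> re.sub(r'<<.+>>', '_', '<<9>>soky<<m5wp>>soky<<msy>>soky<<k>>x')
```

'_x'

Matches: at [0:37] → '<<9>>soky<<m5wp>>soky<<msy>>soky<<k>>'.
Every occurrence is swapped for '_'.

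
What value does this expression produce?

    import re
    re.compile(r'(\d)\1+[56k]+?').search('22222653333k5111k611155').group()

After group 1 captures some text, `\1` only succeeds where that same text appears again.
Unlike `match`, `search` isn't anchored — it looks for the pattern anywhere in the string.
The match spans [0:6] → '222226'.
Captured: group 1 = '2'.

'222226'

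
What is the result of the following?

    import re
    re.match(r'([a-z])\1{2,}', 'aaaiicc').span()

The backreference `\1` re-matches whatever the first group consumed, character for character.
`re.match` only tries the pattern at the start of the string.
The match spans [0:3] → 'aaa'.
Captured: group 1 = 'a'.

(0, 3)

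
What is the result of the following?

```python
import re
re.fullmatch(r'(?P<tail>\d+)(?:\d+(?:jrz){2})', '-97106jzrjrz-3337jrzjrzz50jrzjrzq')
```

None

`re.fullmatch` requires the pattern to consume the entire string.
Here the string isn't matched end-to-end, so the call returns None.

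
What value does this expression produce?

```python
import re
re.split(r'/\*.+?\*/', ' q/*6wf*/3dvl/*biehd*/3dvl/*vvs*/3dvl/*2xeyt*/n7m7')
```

Lazy quantifiers expand one character at a time until the remainder of the pattern can match.
Matches to split on: at [2:9] → '/*6wf*/'; at [13:22] → '/*biehd*/'; at [26:33] → '/*vvs*/'; at [37:46] → '/*2xeyt*/'.
The string is cut at each match, leaving 5 pieces.

[' q', '3dvl', '3dvl', '3dvl', 'n7m7']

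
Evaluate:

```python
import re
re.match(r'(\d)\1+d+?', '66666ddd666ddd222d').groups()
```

After group 1 captures some text, `\1` only succeeds where that same text appears again.
`re.match` only tries the pattern at the start of the string.
The match spans [0:6] → '66666d'.
Captured: group 1 = '6'.

('6',)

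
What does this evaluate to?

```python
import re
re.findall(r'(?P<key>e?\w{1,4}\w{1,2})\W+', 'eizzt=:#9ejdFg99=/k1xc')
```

['eizzt', 'ejdFg99']

The pattern matches optionally the literal 'e', then 1 to 4 of a word character, then 1 to 2 of a word character (captured as 'key'); then one or more of a non-word character.
Scanning left to right: at [0:8] match 'eizzt=:#', group 1 = 'eizzt'; at [9:18] match 'ejdFg99=/', group 1 = 'ejdFg99'.
One capturing group, so `findall` returns just the captured substring from each match — 2 in all.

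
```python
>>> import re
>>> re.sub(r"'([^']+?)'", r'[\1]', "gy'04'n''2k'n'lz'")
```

"gy[04]n'[2k]n[lz]"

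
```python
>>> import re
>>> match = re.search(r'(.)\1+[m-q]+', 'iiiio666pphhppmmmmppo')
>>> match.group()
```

'iiiio'

`\1` is not a pattern — it's the concrete string captured by group 1, re-applied verbatim.
The match spans [0:5] → 'iiiio'.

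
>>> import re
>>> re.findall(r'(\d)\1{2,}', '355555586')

['5']

`\1` is not a pattern — it's the concrete string captured by group 1, re-applied verbatim.
One capturing group, so `findall` returns just the captured substring from the one match — 1 in all.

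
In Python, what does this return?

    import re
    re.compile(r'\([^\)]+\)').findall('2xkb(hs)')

['(hs)']

No capturing groups, so `findall` returns the 1 full match string.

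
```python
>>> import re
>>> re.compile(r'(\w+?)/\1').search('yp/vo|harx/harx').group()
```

After group 1 captures some text, `\1` only succeeds where that same text appears again.
Unlike `match`, `search` isn't anchored — it looks for the pattern anywhere in the string.
The match spans [6:15] → 'harx/harx'.
Captured: group 1 = 'harx'.

'harx/harx'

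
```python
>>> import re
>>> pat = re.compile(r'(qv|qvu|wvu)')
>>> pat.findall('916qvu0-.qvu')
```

['qv', 'qv']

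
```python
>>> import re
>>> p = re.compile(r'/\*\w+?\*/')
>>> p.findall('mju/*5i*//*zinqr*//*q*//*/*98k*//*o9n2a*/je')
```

No capturing groups, so `findall` returns the 5 full match strings.

['/*5i*/', '/*zinqr*/', '/*q*/', '/*98k*/', '/*o9n2a*/']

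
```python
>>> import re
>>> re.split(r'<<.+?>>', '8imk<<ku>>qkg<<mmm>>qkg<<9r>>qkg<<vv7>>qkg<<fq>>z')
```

['8imk', 'qkg', 'qkg', 'qkg', 'qkg', 'z']

A `+?`/`*?`/`{m,n}?` starts at its minimum and grows only as far as needed for what follows to match.
Matches to split on: at [4:10] → '<<ku>>'; at [13:20] → '<<mmm>>'; at [23:29] → '<<9r>>'; at [32:39] → '<<vv7>>'; at [42:48] → '<<fq>>'.
The string is cut at each match, leaving 6 pieces.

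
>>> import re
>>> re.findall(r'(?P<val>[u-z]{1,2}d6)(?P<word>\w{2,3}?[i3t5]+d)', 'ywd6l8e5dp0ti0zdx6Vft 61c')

Pattern: 1 to 2 of a character in [u-z], then the literal 'd6' (captured as 'val'); then 2 to 3 of a word character (lazy), then one or more of one of [i3t5], then the literal 'd' (captured as 'word').
Walking the string: at [0:9] match 'ywd6l8e5d', groups = ('ywd6', 'l8e5d').
With 2 capturing groups, `findall` returns a 2-tuple per match.

[('ywd6', 'l8e5d')]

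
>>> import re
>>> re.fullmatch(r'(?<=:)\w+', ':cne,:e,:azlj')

Because the assertion is zero-width, the text it checks is not consumed and won't appear in the result.
For `fullmatch`, every character of the input must be accounted for by the pattern.
Here there's no way to consume every character, so the call returns None.

None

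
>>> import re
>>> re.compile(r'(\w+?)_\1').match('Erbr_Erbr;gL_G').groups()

('Erbr',)

The match spans [0:9] → 'Erbr_Erbr'.
Captured: group 1 = 'Erbr'.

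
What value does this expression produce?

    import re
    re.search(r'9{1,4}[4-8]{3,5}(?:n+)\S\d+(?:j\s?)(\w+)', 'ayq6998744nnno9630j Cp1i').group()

Pattern: 1 to 4 of the literal '9', then 3 to 5 of a character in [4-8]; then one or more of a literal 'n' (non-capturing group); then a non-whitespace character, then one or more of a digit; then a literal 'j', then optionally whitespace (non-capturing group); then one or more of a word character (captured).
Unlike `match`, `search` isn't anchored — it looks for the pattern anywhere in the string.
The match spans [4:24] → '998744nnno9630j Cp1i'.
Captured: group 1 = 'Cp1i'.

'998744nnno9630j Cp1i'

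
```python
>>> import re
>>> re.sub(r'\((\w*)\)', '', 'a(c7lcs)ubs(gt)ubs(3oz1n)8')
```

Each match is replaced by ''.

'aubsubs8'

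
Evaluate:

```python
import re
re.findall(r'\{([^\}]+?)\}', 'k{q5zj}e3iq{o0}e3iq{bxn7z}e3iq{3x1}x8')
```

['q5zj', 'o0', 'bxn7z', '3x1']

`findall` collects group 1 from each match (4 total).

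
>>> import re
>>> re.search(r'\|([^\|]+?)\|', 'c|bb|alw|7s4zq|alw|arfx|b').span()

The match spans [1:5] → '|bb|'.

(1, 5)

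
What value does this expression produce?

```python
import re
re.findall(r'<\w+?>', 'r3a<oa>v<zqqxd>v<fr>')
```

['<oa>', '<zqqxd>', '<fr>']

With no groups in the pattern, `findall` gives back each whole match — 3 here.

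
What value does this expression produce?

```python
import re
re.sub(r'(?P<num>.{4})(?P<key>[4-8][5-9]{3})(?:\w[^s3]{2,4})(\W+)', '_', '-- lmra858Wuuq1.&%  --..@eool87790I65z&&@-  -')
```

'-- lmra858Wuuq1.&%  --..@_'

Pattern: exactly 4 of any character (captured as 'num'); then a character in [4-8], then exactly 3 of a character in [5-9] (captured as 'key'); then a word character, then 2 to 4 of any character except [s3] (non-capturing group); then one or more of a non-word character (captured).
Matches: at [25:45] → 'eool87790I65z&&@-  -'.
Each match is replaced by '_'.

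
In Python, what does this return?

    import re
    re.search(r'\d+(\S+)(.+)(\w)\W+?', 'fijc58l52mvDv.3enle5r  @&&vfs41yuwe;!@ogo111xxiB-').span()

This matches one or more of a digit; then one or more of a non-whitespace character (captured); then one or more of any character (captured); then a word character (captured); then one or more of a non-word character (lazy).
`search` walks the string left to right and returns the first match it finds.
The match spans [4:49] → '58l52mvDv.3enle5r  @&&vfs41yuwe;!@ogo111xxiB-'.
Captured: group 1 = 'l52mvDv.3enle5r', group 2 = '  @&&vfs41yuwe;!@ogo111xxi', group 3 = 'B'.

(4, 49)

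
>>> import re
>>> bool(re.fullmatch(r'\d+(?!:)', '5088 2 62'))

Because the assertion is negative and zero-width, positions next to the forbidden text are skipped.
`re.fullmatch` is like wrapping the pattern in `^…$` (in single-line mode).
Here there's no way to consume every character, so the call returns None, and `bool(None)` is False.

False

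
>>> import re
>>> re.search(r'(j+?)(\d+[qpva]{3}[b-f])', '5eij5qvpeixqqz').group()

'j5qvpe'

The match spans [3:9] → 'j5qvpe'.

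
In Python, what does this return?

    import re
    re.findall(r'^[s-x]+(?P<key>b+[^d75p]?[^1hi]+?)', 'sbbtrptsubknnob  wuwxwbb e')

This matches anchored at the start of the string; then one or more of a character in [s-x]; then one or more of the literal 'b', then optionally any character except [d75p], then one or more of any character except [1hi] (lazy) (captured as 'key').
The `?` after the quantifier makes it lazy — it takes as little as possible before letting the rest of the pattern try.
Scanning left to right: at [0:5] match 'sbbtr', group 1 = 'bbtr'.
With a single group, `findall` returns only what that group captured — 1 item.

['bbtr']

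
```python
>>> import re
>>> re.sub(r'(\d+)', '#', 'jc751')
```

'jc#'

Pattern: one or more of a digit (captured).
Matches: at [2:5] → '751'.
`sub` substitutes '#' at each match site.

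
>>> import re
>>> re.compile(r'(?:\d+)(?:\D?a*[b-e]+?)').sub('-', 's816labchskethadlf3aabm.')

The `?` after the quantifier makes it lazy — it takes as little as possible before letting the rest of the pattern try.
Every occurrence is swapped for '-'.

's-chskethadlf-m.'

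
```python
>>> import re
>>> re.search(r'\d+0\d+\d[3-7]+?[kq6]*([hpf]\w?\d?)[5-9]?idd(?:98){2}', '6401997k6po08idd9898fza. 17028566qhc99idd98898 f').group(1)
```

'po0'

This matches one or more of a digit, then the literal '0', then one or more of a digit; then a digit, then one or more of a character in [3-7] (lazy), then zero or more of one of [kq6]; then one of [hpf], then optionally a word character, then optionally a digit (captured); then optionally a character in [5-9], then the literal 'id'; then the literal 'd', then the literal '98' repeated 2 times.
`re.search` tries every starting position until one works.
The match spans [0:20] → '6401997k6po08idd9898'.
Captured: group 1 = 'po0'.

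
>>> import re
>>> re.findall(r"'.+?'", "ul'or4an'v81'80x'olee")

Scanning left to right: at [2:9] → "'or4an'"; at [12:17] → "'80x'".
`findall` yields the raw match text (2 of them) because the pattern has no groups.

["'or4an'", "'80x'"]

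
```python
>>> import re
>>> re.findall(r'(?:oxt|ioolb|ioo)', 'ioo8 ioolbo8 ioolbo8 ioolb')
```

The regex engine tests alternatives in the order written; an earlier branch that matches wins even if a later one would match more.
`findall` yields the raw match text (4 of them) because the pattern has no groups.

['ioo', 'ioolb', 'ioolb', 'ioolb']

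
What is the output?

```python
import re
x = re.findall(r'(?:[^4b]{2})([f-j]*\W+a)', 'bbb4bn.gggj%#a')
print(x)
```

['gggj%#a']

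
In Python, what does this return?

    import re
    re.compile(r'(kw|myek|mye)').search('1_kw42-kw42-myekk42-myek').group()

'kw'

`search` walks the string left to right and returns the first match it finds.
The match spans [2:4] → 'kw'.
Captured: group 1 = 'kw'.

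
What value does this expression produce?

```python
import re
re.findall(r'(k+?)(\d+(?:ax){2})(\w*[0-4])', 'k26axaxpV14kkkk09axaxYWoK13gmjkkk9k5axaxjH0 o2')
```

[('k', '26axax', 'pV14kkkk09axaxYWoK13gmjkkk9k5axaxjH0')]

Multiple groups make `findall` return tuples — one 3-tuple for the one match.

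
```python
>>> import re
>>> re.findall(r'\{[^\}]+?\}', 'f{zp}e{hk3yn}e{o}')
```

Walking the string: at [1:5] → '{zp}'; at [6:13] → '{hk3yn}'; at [14:17] → '{o}'.
`findall` yields the raw match text (3 of them) because the pattern has no groups.

['{zp}', '{hk3yn}', '{o}']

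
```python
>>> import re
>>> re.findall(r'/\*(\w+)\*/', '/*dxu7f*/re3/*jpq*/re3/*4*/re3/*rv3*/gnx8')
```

['dxu7f', 'jpq', '4', 'rv3']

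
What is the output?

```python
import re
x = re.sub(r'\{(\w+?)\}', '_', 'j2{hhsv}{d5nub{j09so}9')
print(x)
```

j2_{d5nub_9

Matches: at [2:8] → '{hhsv}'; at [14:21] → '{j09so}'.
`sub` substitutes '_' at each match site.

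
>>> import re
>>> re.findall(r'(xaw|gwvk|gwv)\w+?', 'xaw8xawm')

Walking the string: at [0:4] match 'xaw8', group 1 = 'xaw'; at [4:8] match 'xawm', group 1 = 'xaw'.
Because there's exactly one group, `findall` drops the full match and keeps group 1 from each hit.

['xaw', 'xaw']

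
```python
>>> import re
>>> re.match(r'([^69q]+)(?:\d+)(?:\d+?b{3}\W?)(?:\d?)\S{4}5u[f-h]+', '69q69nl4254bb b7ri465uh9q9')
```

`match` is anchored at position 0; if the pattern doesn't fit there, it returns None.
Here position 0 doesn't satisfy it, so the call returns None.

None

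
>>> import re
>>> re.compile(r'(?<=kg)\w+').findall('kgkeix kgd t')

['keix', 'd']

The positive lookaround only admits positions where the adjacent text matches; those characters stay outside the span.
Matches: at [2:6] → 'keix'; at [9:10] → 'd'.
Since nothing is captured, `findall` lists the 2 matched substrings directly.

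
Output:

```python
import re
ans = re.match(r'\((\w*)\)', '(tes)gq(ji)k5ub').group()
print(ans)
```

(tes)

With `match`, the pattern is implicitly anchored at the beginning.
The match spans [0:5] → '(tes)'.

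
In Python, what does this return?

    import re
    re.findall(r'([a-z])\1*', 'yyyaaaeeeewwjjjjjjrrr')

['y', 'a', 'e', 'w', 'j', 'r']

`\1` has to match the exact text group 1 already captured.
Scanning left to right: at [0:3] match 'yyy', group 1 = 'y'; at [3:6] match 'aaa', group 1 = 'a'; at [6:10] match 'eeee', group 1 = 'e'; at [10:12] match 'ww', group 1 = 'w'; at [12:18] match 'jjjjjj', group 1 = 'j'; ….
`findall` collects group 1 from each match (6 total).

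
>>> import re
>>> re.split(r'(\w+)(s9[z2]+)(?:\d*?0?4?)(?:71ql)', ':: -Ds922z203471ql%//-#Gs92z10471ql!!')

[':: -', 'D', 's922z2', '%//-#', 'G', 's92z', '!!']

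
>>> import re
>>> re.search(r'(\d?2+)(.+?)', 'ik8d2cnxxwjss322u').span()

(4, 6)

The pattern matches optionally a digit, then one or more of the literal '2' (captured); then one or more of any character (lazy) (captured).
`re.search` tries every starting position until one works.
The match spans [4:6] → '2c'.
Captured: group 1 = '2', group 2 = 'c'.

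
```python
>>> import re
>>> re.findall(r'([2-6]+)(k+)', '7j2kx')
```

[('2', 'k')]

Pattern: one or more of a character in [2-6] (captured); then one or more of a literal 'k' (captured).
With 2 capturing groups, `findall` returns a 2-tuple per match.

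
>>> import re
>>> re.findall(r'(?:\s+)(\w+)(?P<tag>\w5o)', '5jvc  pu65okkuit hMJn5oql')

[('pu', '65o'), ('hMJ', 'n5o')]

Pattern: one or more of whitespace (non-capturing group); then one or more of a word character (captured); then a word character, then the literal '5o' (captured as 'tag').
Scanning left to right: at [4:11] match '  pu65o', groups = ('pu', '65o'); at [16:23] match ' hMJn5o', groups = ('hMJ', 'n5o').
2 groups means each result is a tuple of 2 captured strings — 2 here.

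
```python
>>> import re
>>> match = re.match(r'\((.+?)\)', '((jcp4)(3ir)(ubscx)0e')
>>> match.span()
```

(0, 7)

With the lazy modifier that quantifier settles for the fewest repetitions that let the rest of the pattern succeed (the atoms after it are unaffected and can still be greedy).
`match` is anchored at position 0; if the pattern doesn't fit there, it returns None.
The match spans [0:7] → '((jcp4)'.
Captured: group 1 = '(jcp4'.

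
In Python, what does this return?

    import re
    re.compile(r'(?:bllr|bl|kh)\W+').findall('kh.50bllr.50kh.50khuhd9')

Matches: at [0:3] → 'kh.'; at [5:10] → 'bllr.'; at [12:15] → 'kh.'.
Since nothing is captured, `findall` lists the 3 matched substrings directly.

['kh.', 'bllr.', 'kh.']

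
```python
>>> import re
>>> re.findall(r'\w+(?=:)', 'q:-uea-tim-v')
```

Lookahead/lookbehind check context without consuming it, so the matched span excludes the asserted characters.
With no groups in the pattern, `findall` gives back each whole match — 1 here.

['q']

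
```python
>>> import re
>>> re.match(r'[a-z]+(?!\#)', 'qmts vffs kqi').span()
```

A negative assertion filters positions out without eating any characters.
`re.match` only tries the pattern at the start of the string.
The match spans [0:4] → 'qmts'.

(0, 4)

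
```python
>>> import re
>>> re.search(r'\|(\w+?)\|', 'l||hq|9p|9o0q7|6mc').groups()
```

('hq',)

The match spans [2:6] → '|hq|'.
Captured: group 1 = 'hq'.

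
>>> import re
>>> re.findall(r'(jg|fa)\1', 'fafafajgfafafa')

`\1` is not a pattern — it's the concrete string captured by group 1, re-applied verbatim.
`findall` collects group 1 from each match (2 total).

['fa', 'fa']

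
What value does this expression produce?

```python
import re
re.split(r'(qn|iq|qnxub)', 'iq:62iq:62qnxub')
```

['', 'iq', ':62', 'iq', ':62', 'qn', 'xub']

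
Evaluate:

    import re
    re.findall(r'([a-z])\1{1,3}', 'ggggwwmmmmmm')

The backreference `\1` re-matches whatever the first group consumed, character for character.
Scanning left to right: at [0:4] match 'gggg', group 1 = 'g'; at [4:6] match 'ww', group 1 = 'w'; at [6:10] match 'mmmm', group 1 = 'm'; at [10:12] match 'mm', group 1 = 'm'.
One capturing group, so `findall` returns just the captured substring from each match — 4 in all.

['g', 'w', 'm', 'm']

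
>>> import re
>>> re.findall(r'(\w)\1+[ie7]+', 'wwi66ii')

The backreference `\1` re-matches whatever the first group consumed, character for character.
Scanning left to right: at [0:3] match 'wwi', group 1 = 'w'; at [3:7] match '66ii', group 1 = '6'.
`findall` collects group 1 from each match (2 total).

['w', '6']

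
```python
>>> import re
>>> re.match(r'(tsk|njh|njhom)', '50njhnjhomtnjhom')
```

None

With `match`, the pattern is implicitly anchored at the beginning.
Here the pattern fails at index 0, so the call returns None.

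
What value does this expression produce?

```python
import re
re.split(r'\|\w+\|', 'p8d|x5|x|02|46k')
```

['p8d', 'x', '46k']

Matches to split on: at [3:7] → '|x5|'; at [8:12] → '|02|'.
Splitting on the pattern gives 3 pieces.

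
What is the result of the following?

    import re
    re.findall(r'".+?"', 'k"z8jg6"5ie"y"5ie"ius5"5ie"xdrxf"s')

With no groups in the pattern, `findall` gives back each whole match — 4 here.

['"z8jg6"', '"y"', '"ius5"', '"xdrxf"']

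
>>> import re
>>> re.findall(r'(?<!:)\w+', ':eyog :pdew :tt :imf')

Because the assertion is negative and zero-width, positions next to the forbidden text are skipped.
With no groups in the pattern, `findall` gives back each whole match — 4 here.

['yog', 'dew', 't', 'mf']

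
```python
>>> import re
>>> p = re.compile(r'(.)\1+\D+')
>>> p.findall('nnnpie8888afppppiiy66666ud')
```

['n', '8', '6']

`\1` is not a pattern — it's the concrete string captured by group 1, re-applied verbatim.
Matches: at [0:6] match 'nnnpie', group 1 = 'n'; at [6:19] match '8888afppppiiy', group 1 = '8'; at [19:26] match '66666ud', group 1 = '6'.
One capturing group, so `findall` returns just the captured substring from each match — 3 in all.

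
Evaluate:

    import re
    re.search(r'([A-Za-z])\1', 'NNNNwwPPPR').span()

(0, 2)

After group 1 captures some text, `\1` only succeeds where that same text appears again.
`search` walks the string left to right and returns the first match it finds.
The match spans [0:2] → 'NN'.
Captured: group 1 = 'N'.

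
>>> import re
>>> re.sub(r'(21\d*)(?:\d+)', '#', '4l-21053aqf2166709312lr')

'4l-#aqf#lr'

Pattern: the literal '21', then zero or more of a digit (captured); then one or more of a digit (non-capturing group).
Matches: at [3:8] → '21053'; at [11:21] → '2166709312'.
`sub` substitutes '#' at each match site.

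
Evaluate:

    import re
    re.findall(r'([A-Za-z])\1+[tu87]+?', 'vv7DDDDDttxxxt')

['v', 'D', 'x']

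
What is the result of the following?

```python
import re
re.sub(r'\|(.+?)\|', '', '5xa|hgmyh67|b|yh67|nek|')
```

'5xabnek|'

Every occurrence is swapped for ''.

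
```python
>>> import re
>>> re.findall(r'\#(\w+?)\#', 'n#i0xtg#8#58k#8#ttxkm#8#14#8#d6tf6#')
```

['i0xtg', '58k', 'ttxkm', '14', 'd6tf6']

One capturing group, so `findall` returns just the captured substring from each match — 5 in all.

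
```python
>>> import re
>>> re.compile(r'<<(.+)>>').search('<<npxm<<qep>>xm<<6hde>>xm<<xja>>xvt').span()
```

(0, 32)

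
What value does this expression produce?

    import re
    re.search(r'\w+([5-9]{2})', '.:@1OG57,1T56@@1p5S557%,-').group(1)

The pattern matches one or more of a word character; then exactly 2 of a character in [5-9] (captured).
`re.search` tries every starting position until one works.
The match spans [3:8] → '1OG57'.
Captured: group 1 = '57'.

'57'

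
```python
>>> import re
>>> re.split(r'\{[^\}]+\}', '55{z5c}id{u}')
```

The string is cut at each match, leaving 3 pieces.

['55', 'id', '']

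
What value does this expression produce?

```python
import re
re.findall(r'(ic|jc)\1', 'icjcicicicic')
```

['ic', 'ic']

The backreference `\1` re-matches whatever the first group consumed, character for character.
One capturing group, so `findall` returns just the captured substring from each match — 2 in all.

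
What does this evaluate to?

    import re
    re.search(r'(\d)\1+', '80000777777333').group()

'0000'

`\1` is not a pattern — it's the concrete string captured by group 1, re-applied verbatim.
`search` walks the string left to right and returns the first match it finds.
The match spans [1:5] → '0000'.
Captured: group 1 = '0'.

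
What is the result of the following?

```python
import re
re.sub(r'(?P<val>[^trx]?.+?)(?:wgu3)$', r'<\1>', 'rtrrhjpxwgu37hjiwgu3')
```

'<rtrrhjpxwgu37hji>'

Pattern: optionally any character except [trx], then one or more of any character (lazy) (captured as 'val'); then the literal 'wg', then the literal 'u3' (non-capturing group); then anchored at the end.
Matches: at [0:20] → 'rtrrhjpxwgu37hjiwgu3'.
The replacement refers to a captured group, so each match is rewritten using its own captured text.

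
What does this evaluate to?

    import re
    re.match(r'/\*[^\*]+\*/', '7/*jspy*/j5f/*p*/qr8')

None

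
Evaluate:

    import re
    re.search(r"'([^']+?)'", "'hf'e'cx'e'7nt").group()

"'hf'"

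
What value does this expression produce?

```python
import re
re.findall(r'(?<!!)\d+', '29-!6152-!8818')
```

['29', '152', '818']

Because the assertion is negative and zero-width, positions next to the forbidden text are skipped.
Scanning left to right: at [0:2] → '29'; at [5:8] → '152'; at [11:14] → '818'.
No capturing groups, so `findall` returns the 3 full match strings.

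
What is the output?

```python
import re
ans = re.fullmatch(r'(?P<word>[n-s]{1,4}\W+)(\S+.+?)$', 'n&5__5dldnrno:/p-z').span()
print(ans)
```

(0, 18)

Pattern: 1 to 4 of a character in [n-s], then one or more of a non-word character (captured as 'word'); then one or more of a non-whitespace character, then one or more of any character (lazy) (captured); then anchored at the end.
`fullmatch` succeeds only if the pattern covers the string from start to end.
The match spans [0:18] → 'n&5__5dldnrno:/p-z'.
Captured: group 1 = 'n&', group 2 = '5__5dldnrno:/p-z'.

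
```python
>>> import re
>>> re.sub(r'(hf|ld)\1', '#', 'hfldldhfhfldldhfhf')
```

`\1` has to match the exact text group 1 already captured.
Every occurrence is swapped for '#'.

'hf####'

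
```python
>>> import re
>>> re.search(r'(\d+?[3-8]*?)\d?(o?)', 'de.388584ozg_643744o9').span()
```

(3, 5)

Pattern: one or more of a digit (lazy), then zero or more of a character in [3-8] (lazy) (captured); then optionally a digit; then optionally a literal 'o' (captured).
Unlike `match`, `search` isn't anchored — it looks for the pattern anywhere in the string.
The match spans [3:5] → '38'.
Captured: group 1 = '3', group 2 = ''.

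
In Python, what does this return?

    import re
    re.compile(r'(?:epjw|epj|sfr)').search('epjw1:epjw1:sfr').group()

'epjw'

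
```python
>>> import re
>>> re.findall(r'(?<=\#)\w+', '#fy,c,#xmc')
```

The positive lookaround only admits positions where the adjacent text matches; those characters stay outside the span.
Since nothing is captured, `findall` lists the 2 matched substrings directly.

['fy', 'xmc']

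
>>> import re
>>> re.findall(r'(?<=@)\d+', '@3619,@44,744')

['3619', '44']

Because the assertion is zero-width, the text it checks is not consumed and won't appear in the result.
No capturing groups, so `findall` returns the 2 full match strings.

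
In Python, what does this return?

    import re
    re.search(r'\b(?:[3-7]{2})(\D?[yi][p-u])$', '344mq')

None

Here nothing in the string fits, so the call returns None.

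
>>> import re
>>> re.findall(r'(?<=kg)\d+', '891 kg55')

['55']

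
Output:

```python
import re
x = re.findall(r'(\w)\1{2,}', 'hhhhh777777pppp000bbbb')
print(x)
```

['h', '7', 'p', '0', 'b']

`\1` has to match the exact text group 1 already captured.
`findall` collects group 1 from each match (5 total).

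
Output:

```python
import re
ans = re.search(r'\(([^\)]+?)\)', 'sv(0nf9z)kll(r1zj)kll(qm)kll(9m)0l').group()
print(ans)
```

The match spans [2:9] → '(0nf9z)'.

(0nf9z)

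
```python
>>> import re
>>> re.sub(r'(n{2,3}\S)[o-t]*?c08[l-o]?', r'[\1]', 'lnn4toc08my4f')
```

The pattern matches 2 to 3 of the literal 'n', then a non-whitespace character (captured); then zero or more of a character in [o-t] (lazy), then the literal 'c08'; then optionally a character in [l-o].
Matches: at [1:10] → 'nn4toc08m'.
`\1` in the replacement pulls in group 1's text for each match.

'l[nn4]y4f'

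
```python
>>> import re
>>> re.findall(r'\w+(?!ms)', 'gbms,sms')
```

Because the assertion is negative and zero-width, positions next to the forbidden text are skipped.
Scanning left to right: at [0:4] → 'gbms'; at [5:8] → 'sms'.
`findall` yields the raw match text (2 of them) because the pattern has no groups.

['gbms', 'sms']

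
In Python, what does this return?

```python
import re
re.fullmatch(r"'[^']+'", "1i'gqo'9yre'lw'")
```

None

`fullmatch` succeeds only if the pattern covers the string from start to end.
Here there's no way to consume every character, so the call returns None.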